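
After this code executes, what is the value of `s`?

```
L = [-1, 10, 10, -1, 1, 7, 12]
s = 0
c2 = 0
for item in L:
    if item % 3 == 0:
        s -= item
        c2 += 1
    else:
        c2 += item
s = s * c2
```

-324

item=-1: not %3==0; c2=-1
item=10: not %3==0; c2=9
item=10: not %3==0; c2=19
item=-1: not %3==0; c2=18
item=1: not %3==0; c2=19
item=7: not %3==0; c2=26
item=12: %3==0, s = 0-12 = -12; c2=27
s*c2 = (-12)*27 = -324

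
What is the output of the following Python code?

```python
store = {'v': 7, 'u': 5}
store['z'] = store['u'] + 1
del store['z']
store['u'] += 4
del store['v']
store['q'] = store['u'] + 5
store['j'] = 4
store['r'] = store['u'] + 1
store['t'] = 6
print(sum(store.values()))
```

43

store['z'] = store['u']+1 = 6 → {'v': 7, 'u': 5, 'z': 6}
del 'z' → {'v': 7, 'u': 5}
store['u'] = 5+4 = 9 → {'v': 7, 'u': 9}
del 'v' → {'u': 9}
store['q'] = store['u']+5 = 14 → {'u': 9, 'q': 14}
store['j'] = 4 → {'u': 9, 'q': 14, 'j': 4}
store['r'] = store['u']+1 = 10 → {'u': 9, 'q': 14, 'j': 4, 'r': 10}
store['t'] = 6 → {'u': 9, 'q': 14, 'j': 4, 'r': 10, 't': 6}
sum of values = 43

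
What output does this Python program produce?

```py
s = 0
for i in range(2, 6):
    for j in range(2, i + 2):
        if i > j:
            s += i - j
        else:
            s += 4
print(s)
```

42

i=2,j=2: not 2>2, s = 0+4 = 4
i=2,j=3: not 2>3, s = 4+4 = 8
i=3,j=2: 3>2, s = 8+1 = 9
i=3,j=3: not 3>3, s = 9+4 = 13
i=3,j=4: not 3>4, s = 13+4 = 17
i=4,j=2: 4>2, s = 17+2 = 19
i=4,j=3: 4>3, s = 19+1 = 20
i=4,j=4: not 4>4, s = 20+4 = 24
i=4,j=5: not 4>5, s = 24+4 = 28
i=5,j=2: 5>2, s = 28+3 = 31
i=5,j=3: 5>3, s = 31+2 = 33
i=5,j=4: 5>4, s = 33+1 = 34
i=5,j=5: not 5>5, s = 34+4 = 38
i=5,j=6: not 5>6, s = 38+4 = 42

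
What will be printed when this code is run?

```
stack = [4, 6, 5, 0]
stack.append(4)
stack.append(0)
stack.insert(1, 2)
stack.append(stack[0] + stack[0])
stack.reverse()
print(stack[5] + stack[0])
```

append 4 → [4, 6, 5, 0, 4]
append 0 → [4, 6, 5, 0, 4, 0]
insert 2 at 1 → [4, 2, 6, 5, 0, 4, 0]
append stack[0]+stack[0] = 4+4 = 8 → [4, 2, 6, 5, 0, 4, 0, 8]
reverse → [8, 0, 4, 0, 5, 6, 2, 4]
stack[5]+stack[0] = 6+8 = 14

14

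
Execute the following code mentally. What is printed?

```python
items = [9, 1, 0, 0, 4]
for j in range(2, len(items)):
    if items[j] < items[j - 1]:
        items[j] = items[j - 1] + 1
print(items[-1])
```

j=2: 0<1, items[2] = 1+1 = 2 → [9, 1, 2, 0, 4]
j=3: 0<2, items[3] = 2+1 = 3 → [9, 1, 2, 3, 4]
j=4: 4>=3, unchanged → [9, 1, 2, 3, 4]

4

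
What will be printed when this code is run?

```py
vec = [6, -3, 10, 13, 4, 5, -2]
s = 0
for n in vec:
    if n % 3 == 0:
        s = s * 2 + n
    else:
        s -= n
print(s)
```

n=6: %3==0, s = 0*2+6 = 6
n=-3: %3==0, s = 6*2+(-3) = 9
n=10: not %3==0, s = 9-10 = -1
n=13: not %3==0, s = (-1)-13 = -14
n=4: not %3==0, s = (-14)-4 = -18
n=5: not %3==0, s = (-18)-5 = -23
n=-2: not %3==0, s = (-23)-(-2) = -21

-21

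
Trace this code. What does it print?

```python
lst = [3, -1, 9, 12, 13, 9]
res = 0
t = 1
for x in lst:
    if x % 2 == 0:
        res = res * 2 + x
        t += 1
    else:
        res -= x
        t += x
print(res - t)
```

-67

x=3: not even, res = 0-3 = -3; t=4
x=-1: not even, res = (-3)-(-1) = -2; t=3
x=9: not even, res = (-2)-9 = -11; t=12
x=12: even, res = (-11)*2+12 = -10; t=13
x=13: not even, res = (-10)-13 = -23; t=26
x=9: not even, res = (-23)-9 = -32; t=35
res-t = (-32)-35 = -67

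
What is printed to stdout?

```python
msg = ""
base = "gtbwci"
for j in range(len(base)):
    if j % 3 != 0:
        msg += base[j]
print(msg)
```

tbci

j=0: skip
j=1: add 't' → 't'
j=2: add 'b' → 'tb'
j=3: skip
j=4: add 'c' → 'tbc'
j=5: add 'i' → 'tbci'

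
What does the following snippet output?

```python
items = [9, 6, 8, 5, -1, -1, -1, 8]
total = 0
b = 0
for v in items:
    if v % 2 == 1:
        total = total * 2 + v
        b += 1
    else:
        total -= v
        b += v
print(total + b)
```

-28

v=9: odd, total = 0*2+9 = 9; b=1
v=6: not odd, total = 9-6 = 3; b=7
v=8: not odd, total = 3-8 = -5; b=15
v=5: odd, total = (-5)*2+5 = -5; b=16
v=-1: odd, total = (-5)*2+(-1) = -11; b=17
v=-1: odd, total = (-11)*2+(-1) = -23; b=18
v=-1: odd, total = (-23)*2+(-1) = -47; b=19
v=8: not odd, total = (-47)-8 = -55; b=27
total+b = (-55)+27 = -28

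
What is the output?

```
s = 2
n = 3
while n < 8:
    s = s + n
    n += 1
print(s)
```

n=3: s = 2+3 = 5
n=4: s = 5+4 = 9
n=5: s = 9+5 = 14
n=6: s = 14+6 = 20
n=7: s = 20+7 = 27

27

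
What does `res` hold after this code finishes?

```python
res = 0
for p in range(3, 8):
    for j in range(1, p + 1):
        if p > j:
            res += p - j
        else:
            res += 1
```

p=3,j=1: 3>1, res = 0+2 = 2
p=3,j=2: 3>2, res = 2+1 = 3
p=3,j=3: not 3>3, res = 3+1 = 4
p=4,j=1: 4>1, res = 4+3 = 7
p=4,j=2: 4>2, res = 7+2 = 9
p=4,j=3: 4>3, res = 9+1 = 10
p=4,j=4: not 4>4, res = 10+1 = 11
p=5,j=1: 5>1, res = 11+4 = 15
p=5,j=2: 5>2, res = 15+3 = 18
p=5,j=3: 5>3, res = 18+2 = 20
p=5,j=4: 5>4, res = 20+1 = 21
p=5,j=5: not 5>5, res = 21+1 = 22
p=6,j=1: 6>1, res = 22+5 = 27
p=6,j=2: 6>2, res = 27+4 = 31
p=6,j=3: 6>3, res = 31+3 = 34
p=6,j=4: 6>4, res = 34+2 = 36
p=6,j=5: 6>5, res = 36+1 = 37
p=6,j=6: not 6>6, res = 37+1 = 38
p=7,j=1: 7>1, res = 38+6 = 44
p=7,j=2: 7>2, res = 44+5 = 49
p=7,j=3: 7>3, res = 49+4 = 53
p=7,j=4: 7>4, res = 53+3 = 56
p=7,j=5: 7>5, res = 56+2 = 58
p=7,j=6: 7>6, res = 58+1 = 59
p=7,j=7: not 7>7, res = 59+1 = 60

60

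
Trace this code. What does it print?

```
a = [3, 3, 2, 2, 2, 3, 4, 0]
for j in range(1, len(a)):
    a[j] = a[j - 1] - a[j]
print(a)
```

j=1: a[1] = 3-3 = 0 → [3, 0, 2, 2, 2, 3, 4, 0]
j=2: a[2] = 0-2 = -2 → [3, 0, -2, 2, 2, 3, 4, 0]
j=3: a[3] = (-2)-2 = -4 → [3, 0, -2, -4, 2, 3, 4, 0]
j=4: a[4] = (-4)-2 = -6 → [3, 0, -2, -4, -6, 3, 4, 0]
j=5: a[5] = (-6)-3 = -9 → [3, 0, -2, -4, -6, -9, 4, 0]
j=6: a[6] = (-9)-4 = -13 → [3, 0, -2, -4, -6, -9, -13, 0]
j=7: a[7] = (-13)-0 = -13 → [3, 0, -2, -4, -6, -9, -13, -13]

[3, 0, -2, -4, -6, -9, -13, -13]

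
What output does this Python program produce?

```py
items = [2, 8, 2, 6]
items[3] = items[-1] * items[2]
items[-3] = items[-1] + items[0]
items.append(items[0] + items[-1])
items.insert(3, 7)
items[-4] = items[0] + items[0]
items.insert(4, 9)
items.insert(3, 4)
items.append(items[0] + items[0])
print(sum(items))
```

70

items[3] = items[-1]*items[2] = 6*2 = 12 → [2, 8, 2, 12]
items[-3] = items[-1]+items[0] = 12+2 = 14 → [2, 14, 2, 12]
append items[0]+items[-1] = 2+12 = 14 → [2, 14, 2, 12, 14]
insert 7 at 3 → [2, 14, 2, 7, 12, 14]
items[-4] = items[0]+items[0] = 2+2 = 4 → [2, 14, 4, 7, 12, 14]
insert 9 at 4 → [2, 14, 4, 7, 9, 12, 14]
insert 4 at 3 → [2, 14, 4, 4, 7, 9, 12, 14]
append items[0]+items[0] = 2+2 = 4 → [2, 14, 4, 4, 7, 9, 12, 14, 4]
sum = 70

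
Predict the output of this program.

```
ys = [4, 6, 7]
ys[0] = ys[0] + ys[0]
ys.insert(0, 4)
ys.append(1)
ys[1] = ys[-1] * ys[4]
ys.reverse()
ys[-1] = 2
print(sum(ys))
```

ys[0] = ys[0]+ys[0] = 4+4 = 8 → [8, 6, 7]
insert 4 at 0 → [4, 8, 6, 7]
append 1 → [4, 8, 6, 7, 1]
ys[1] = ys[-1]*ys[4] = 1*1 = 1 → [4, 1, 6, 7, 1]
reverse → [1, 7, 6, 1, 4]
ys[-1] = 2 → [1, 7, 6, 1, 2]
sum = 17

17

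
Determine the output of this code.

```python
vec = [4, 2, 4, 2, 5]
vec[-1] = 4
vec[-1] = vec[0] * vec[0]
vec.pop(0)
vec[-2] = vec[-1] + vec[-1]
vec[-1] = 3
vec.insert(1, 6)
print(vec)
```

vec[-1] = 4 → [4, 2, 4, 2, 4]
vec[-1] = vec[0]*vec[0] = 4*4 = 16 → [4, 2, 4, 2, 16]
pop(0) removes 4 → [2, 4, 2, 16]
vec[-2] = vec[-1]+vec[-1] = 16+16 = 32 → [2, 4, 32, 16]
vec[-1] = 3 → [2, 4, 32, 3]
insert 6 at 1 → [2, 6, 4, 32, 3]

[2, 6, 4, 32, 3]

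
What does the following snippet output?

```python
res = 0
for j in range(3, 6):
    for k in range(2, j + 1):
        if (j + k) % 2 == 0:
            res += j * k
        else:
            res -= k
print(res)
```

j=3,k=2: odd sum, res = 0-2 = -2
j=3,k=3: even sum, res = (-2)+9 = 7
j=4,k=2: even sum, res = 7+8 = 15
j=4,k=3: odd sum, res = 15-3 = 12
j=4,k=4: even sum, res = 12+16 = 28
j=5,k=2: odd sum, res = 28-2 = 26
j=5,k=3: even sum, res = 26+15 = 41
j=5,k=4: odd sum, res = 41-4 = 37
j=5,k=5: even sum, res = 37+25 = 62

62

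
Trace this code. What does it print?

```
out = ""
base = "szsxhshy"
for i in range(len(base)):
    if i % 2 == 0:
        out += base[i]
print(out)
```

sshh

i=0: add 's' → 's'
i=1: skip
i=2: add 's' → 'ss'
i=3: skip
i=4: add 'h' → 'ssh'
i=5: skip
i=6: add 'h' → 'sshh'
i=7: skip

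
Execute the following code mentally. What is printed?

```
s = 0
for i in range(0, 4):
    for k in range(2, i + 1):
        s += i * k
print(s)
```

i=2,k=2: s = 0+4 = 4
i=3,k=2: s = 4+6 = 10
i=3,k=3: s = 10+9 = 19

19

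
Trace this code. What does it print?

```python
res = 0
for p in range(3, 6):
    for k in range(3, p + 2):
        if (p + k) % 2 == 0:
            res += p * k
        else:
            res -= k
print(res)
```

p=3,k=3: even sum, res = 0+9 = 9
p=3,k=4: odd sum, res = 9-4 = 5
p=4,k=3: odd sum, res = 5-3 = 2
p=4,k=4: even sum, res = 2+16 = 18
p=4,k=5: odd sum, res = 18-5 = 13
p=5,k=3: even sum, res = 13+15 = 28
p=5,k=4: odd sum, res = 28-4 = 24
p=5,k=5: even sum, res = 24+25 = 49
p=5,k=6: odd sum, res = 49-6 = 43

43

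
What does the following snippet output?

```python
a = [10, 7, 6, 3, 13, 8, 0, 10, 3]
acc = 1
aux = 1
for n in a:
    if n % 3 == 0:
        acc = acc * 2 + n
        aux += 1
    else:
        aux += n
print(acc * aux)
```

n=10: not %3==0; aux=11
n=7: not %3==0; aux=18
n=6: %3==0, acc = 1*2+6 = 8; aux=19
n=3: %3==0, acc = 8*2+3 = 19; aux=20
n=13: not %3==0; aux=33
n=8: not %3==0; aux=41
n=0: %3==0, acc = 19*2+0 = 38; aux=42
n=10: not %3==0; aux=52
n=3: %3==0, acc = 38*2+3 = 79; aux=53
acc*aux = 79*53 = 4187

4187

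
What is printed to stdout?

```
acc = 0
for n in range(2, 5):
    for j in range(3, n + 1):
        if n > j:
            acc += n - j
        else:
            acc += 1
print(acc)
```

3

n=3,j=3: not 3>3, acc = 0+1 = 1
n=4,j=3: 4>3, acc = 1+1 = 2
n=4,j=4: not 4>4, acc = 2+1 = 3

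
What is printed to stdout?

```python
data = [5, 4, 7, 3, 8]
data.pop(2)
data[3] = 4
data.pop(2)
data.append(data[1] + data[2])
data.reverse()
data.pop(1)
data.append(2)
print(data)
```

[8, 4, 5, 2]

pop(2) removes 7 → [5, 4, 3, 8]
data[3] = 4 → [5, 4, 3, 4]
pop(2) removes 3 → [5, 4, 4]
append data[1]+data[2] = 4+4 = 8 → [5, 4, 4, 8]
reverse → [8, 4, 4, 5]
pop(1) removes 4 → [8, 4, 5]
append 2 → [8, 4, 5, 2]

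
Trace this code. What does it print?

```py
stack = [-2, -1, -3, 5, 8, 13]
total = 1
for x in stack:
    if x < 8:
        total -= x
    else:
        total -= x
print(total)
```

-19

x=-2: <8, total = 1-(-2) = 3
x=-1: <8, total = 3-(-1) = 4
x=-3: <8, total = 4-(-3) = 7
x=5: <8, total = 7-5 = 2
x=8: not <8, total = 2-8 = -6
x=13: not <8, total = (-6)-13 = -19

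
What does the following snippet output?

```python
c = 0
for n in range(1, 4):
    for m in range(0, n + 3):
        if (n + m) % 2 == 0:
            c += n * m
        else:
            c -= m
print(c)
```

n=1,m=0: odd sum, c = 0-0 = 0
n=1,m=1: even sum, c = 0+1 = 1
n=1,m=2: odd sum, c = 1-2 = -1
n=1,m=3: even sum, c = (-1)+3 = 2
n=2,m=0: even sum, c = 2+0 = 2
n=2,m=1: odd sum, c = 2-1 = 1
n=2,m=2: even sum, c = 1+4 = 5
n=2,m=3: odd sum, c = 5-3 = 2
n=2,m=4: even sum, c = 2+8 = 10
n=3,m=0: odd sum, c = 10-0 = 10
n=3,m=1: even sum, c = 10+3 = 13
n=3,m=2: odd sum, c = 13-2 = 11
n=3,m=3: even sum, c = 11+9 = 20
n=3,m=4: odd sum, c = 20-4 = 16
n=3,m=5: even sum, c = 16+15 = 31

31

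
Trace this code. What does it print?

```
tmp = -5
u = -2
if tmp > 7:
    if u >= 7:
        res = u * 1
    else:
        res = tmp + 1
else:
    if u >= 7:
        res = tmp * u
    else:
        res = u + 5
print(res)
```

tmp=-5, u=-2
tmp > 7 is False; u >= 7 is False
→ res = u + 5 = 3

3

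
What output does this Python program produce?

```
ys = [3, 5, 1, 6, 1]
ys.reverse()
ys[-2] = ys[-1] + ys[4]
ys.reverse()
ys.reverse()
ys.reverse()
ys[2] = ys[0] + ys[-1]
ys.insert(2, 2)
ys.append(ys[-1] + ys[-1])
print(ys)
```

[3, 6, 2, 4, 6, 1, 2]

reverse → [1, 6, 1, 5, 3]
ys[-2] = ys[-1]+ys[4] = 3+3 = 6 → [1, 6, 1, 6, 3]
reverse → [3, 6, 1, 6, 1]
reverse → [1, 6, 1, 6, 3]
reverse → [3, 6, 1, 6, 1]
ys[2] = ys[0]+ys[-1] = 3+1 = 4 → [3, 6, 4, 6, 1]
insert 2 at 2 → [3, 6, 2, 4, 6, 1]
append ys[-1]+ys[-1] = 1+1 = 2 → [3, 6, 2, 4, 6, 1, 2]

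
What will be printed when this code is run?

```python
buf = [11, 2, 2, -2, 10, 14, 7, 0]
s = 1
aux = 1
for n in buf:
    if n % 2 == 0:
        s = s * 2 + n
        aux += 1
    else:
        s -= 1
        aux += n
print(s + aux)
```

n=11: not even, s = 1-1 = 0; aux=12
n=2: even, s = 0*2+2 = 2; aux=13
n=2: even, s = 2*2+2 = 6; aux=14
n=-2: even, s = 6*2+(-2) = 10; aux=15
n=10: even, s = 10*2+10 = 30; aux=16
n=14: even, s = 30*2+14 = 74; aux=17
n=7: not even, s = 74-1 = 73; aux=24
n=0: even, s = 73*2+0 = 146; aux=25
s+aux = 146+25 = 171

171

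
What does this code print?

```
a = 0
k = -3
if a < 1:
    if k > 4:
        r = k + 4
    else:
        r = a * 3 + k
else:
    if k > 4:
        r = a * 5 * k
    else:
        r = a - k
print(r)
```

-3

a=0, k=-3
a < 1 is True; k > 4 is False
→ r = a * 3 + k = -3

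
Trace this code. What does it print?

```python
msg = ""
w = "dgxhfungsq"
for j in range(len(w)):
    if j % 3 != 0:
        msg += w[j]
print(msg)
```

gxfugs

j=0: skip
j=1: add 'g' → 'g'
j=2: add 'x' → 'gx'
j=3: skip
j=4: add 'f' → 'gxf'
j=5: add 'u' → 'gxfu'
j=6: skip
j=7: add 'g' → 'gxfug'
j=8: add 's' → 'gxfugs'
j=9: skip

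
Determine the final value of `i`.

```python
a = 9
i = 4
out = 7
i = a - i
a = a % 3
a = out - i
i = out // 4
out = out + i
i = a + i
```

i = 9-4 = 5
a = 9%3 = 0
a = 7-5 = 2
i = 7//4 = 1
out = 7+1 = 8
i = 2+1 = 3

3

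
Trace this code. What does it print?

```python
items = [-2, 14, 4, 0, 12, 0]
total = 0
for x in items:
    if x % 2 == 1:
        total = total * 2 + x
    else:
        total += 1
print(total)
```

6

x=-2: not odd, total = 0+1 = 1
x=14: not odd, total = 1+1 = 2
x=4: not odd, total = 2+1 = 3
x=0: not odd, total = 3+1 = 4
x=12: not odd, total = 4+1 = 5
x=0: not odd, total = 5+1 = 6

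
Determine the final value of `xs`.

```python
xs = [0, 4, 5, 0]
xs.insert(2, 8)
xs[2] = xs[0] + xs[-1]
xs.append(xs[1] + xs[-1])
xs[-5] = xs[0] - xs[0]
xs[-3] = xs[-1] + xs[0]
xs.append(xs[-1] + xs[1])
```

[0, 0, 0, 4, 0, 4, 4]

insert 8 at 2 → [0, 4, 8, 5, 0]
xs[2] = xs[0]+xs[-1] = 0+0 = 0 → [0, 4, 0, 5, 0]
append xs[1]+xs[-1] = 4+0 = 4 → [0, 4, 0, 5, 0, 4]
xs[-5] = xs[0]-xs[0] = 0-0 = 0 → [0, 0, 0, 5, 0, 4]
xs[-3] = xs[-1]+xs[0] = 4+0 = 4 → [0, 0, 0, 4, 0, 4]
append xs[-1]+xs[1] = 4+0 = 4 → [0, 0, 0, 4, 0, 4, 4]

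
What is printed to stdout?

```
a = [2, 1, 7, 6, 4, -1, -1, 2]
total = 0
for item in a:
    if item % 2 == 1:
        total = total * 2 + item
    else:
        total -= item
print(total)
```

item=2: not odd, total = 0-2 = -2
item=1: odd, total = (-2)*2+1 = -3
item=7: odd, total = (-3)*2+7 = 1
item=6: not odd, total = 1-6 = -5
item=4: not odd, total = (-5)-4 = -9
item=-1: odd, total = (-9)*2+(-1) = -19
item=-1: odd, total = (-19)*2+(-1) = -39
item=2: not odd, total = (-39)-2 = -41

-41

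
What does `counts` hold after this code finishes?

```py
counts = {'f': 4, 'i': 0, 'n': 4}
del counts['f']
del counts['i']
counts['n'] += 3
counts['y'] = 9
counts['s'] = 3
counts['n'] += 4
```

del 'f' → {'i': 0, 'n': 4}
del 'i' → {'n': 4}
counts['n'] = 4+3 = 7 → {'n': 7}
counts['y'] = 9 → {'n': 7, 'y': 9}
counts['s'] = 3 → {'n': 7, 'y': 9, 's': 3}
counts['n'] = 7+4 = 11 → {'n': 11, 'y': 9, 's': 3}

{'n': 11, 'y': 9, 's': 3}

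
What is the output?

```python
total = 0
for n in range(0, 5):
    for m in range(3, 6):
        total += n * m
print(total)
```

n=0,m=3: total = 0+0 = 0
n=0,m=4: total = 0+0 = 0
n=0,m=5: total = 0+0 = 0
n=1,m=3: total = 0+3 = 3
n=1,m=4: total = 3+4 = 7
n=1,m=5: total = 7+5 = 12
n=2,m=3: total = 12+6 = 18
n=2,m=4: total = 18+8 = 26
n=2,m=5: total = 26+10 = 36
n=3,m=3: total = 36+9 = 45
n=3,m=4: total = 45+12 = 57
n=3,m=5: total = 57+15 = 72
n=4,m=3: total = 72+12 = 84
n=4,m=4: total = 84+16 = 100
n=4,m=5: total = 100+20 = 120

120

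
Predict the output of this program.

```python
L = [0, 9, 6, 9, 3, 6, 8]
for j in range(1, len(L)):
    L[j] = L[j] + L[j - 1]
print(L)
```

[0, 9, 15, 24, 27, 33, 41]

j=1: L[1] = 9+0 = 9 → [0, 9, 6, 9, 3, 6, 8]
j=2: L[2] = 6+9 = 15 → [0, 9, 15, 9, 3, 6, 8]
j=3: L[3] = 9+15 = 24 → [0, 9, 15, 24, 3, 6, 8]
j=4: L[4] = 3+24 = 27 → [0, 9, 15, 24, 27, 6, 8]
j=5: L[5] = 6+27 = 33 → [0, 9, 15, 24, 27, 33, 8]
j=6: L[6] = 8+33 = 41 → [0, 9, 15, 24, 27, 33, 41]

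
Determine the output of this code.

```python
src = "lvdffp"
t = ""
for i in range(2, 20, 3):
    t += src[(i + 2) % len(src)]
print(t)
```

i=2: add src[4]='f' → 'f'
i=5: add src[1]='v' → 'fv'
i=8: add src[4]='f' → 'fvf'
i=11: add src[1]='v' → 'fvfv'
i=14: add src[4]='f' → 'fvfvf'
i=17: add src[1]='v' → 'fvfvfv'

fvfvfv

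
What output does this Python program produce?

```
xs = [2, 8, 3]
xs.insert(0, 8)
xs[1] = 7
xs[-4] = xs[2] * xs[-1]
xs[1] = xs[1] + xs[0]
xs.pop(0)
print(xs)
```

insert 8 at 0 → [8, 2, 8, 3]
xs[1] = 7 → [8, 7, 8, 3]
xs[-4] = xs[2]*xs[-1] = 8*3 = 24 → [24, 7, 8, 3]
xs[1] = xs[1]+xs[0] = 7+24 = 31 → [24, 31, 8, 3]
pop(0) removes 24 → [31, 8, 3]

[31, 8, 3]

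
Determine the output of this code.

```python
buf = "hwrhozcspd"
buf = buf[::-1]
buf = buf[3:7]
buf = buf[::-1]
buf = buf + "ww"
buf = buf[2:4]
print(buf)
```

zc

reverse → 'dpsczohrwh'
slice [3:7] → 'czoh'
reverse → 'hozc'
+ 'ww' → 'hozcww'
slice [2:4] → 'zc'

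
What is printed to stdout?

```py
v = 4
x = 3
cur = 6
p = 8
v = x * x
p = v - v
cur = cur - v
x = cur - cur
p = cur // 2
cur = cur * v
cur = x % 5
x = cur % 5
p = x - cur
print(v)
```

v = 3*3 = 9
p = 9-9 = 0
cur = 6-9 = -3
x = (-3)-(-3) = 0
p = (-3)//2 = -2
cur = (-3)*9 = -27
cur = 0%5 = 0
x = 0%5 = 0
p = 0-0 = 0

9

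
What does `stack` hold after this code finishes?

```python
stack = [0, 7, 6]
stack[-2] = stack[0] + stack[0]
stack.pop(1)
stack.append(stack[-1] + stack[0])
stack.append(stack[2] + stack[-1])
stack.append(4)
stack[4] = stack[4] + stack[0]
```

[0, 6, 6, 12, 4]

stack[-2] = stack[0]+stack[0] = 0+0 = 0 → [0, 0, 6]
pop(1) removes 0 → [0, 6]
append stack[-1]+stack[0] = 6+0 = 6 → [0, 6, 6]
append stack[2]+stack[-1] = 6+6 = 12 → [0, 6, 6, 12]
append 4 → [0, 6, 6, 12, 4]
stack[4] = stack[4]+stack[0] = 4+0 = 4 → [0, 6, 6, 12, 4]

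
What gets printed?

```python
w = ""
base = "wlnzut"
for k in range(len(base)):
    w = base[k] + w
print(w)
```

k=0: prepend 'w' → 'w'
k=1: prepend 'l' → 'lw'
k=2: prepend 'n' → 'nlw'
k=3: prepend 'z' → 'znlw'
k=4: prepend 'u' → 'uznlw'
k=5: prepend 't' → 'tuznlw'

tuznlw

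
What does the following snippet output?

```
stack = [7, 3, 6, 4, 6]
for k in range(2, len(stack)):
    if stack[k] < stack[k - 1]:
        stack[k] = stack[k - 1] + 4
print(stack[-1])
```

k=2: 6>=3, unchanged → [7, 3, 6, 4, 6]
k=3: 4<6, stack[3] = 6+4 = 10 → [7, 3, 6, 10, 6]
k=4: 6<10, stack[4] = 10+4 = 14 → [7, 3, 6, 10, 14]

14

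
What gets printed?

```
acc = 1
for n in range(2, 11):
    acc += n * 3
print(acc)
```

n=2: acc = 1+2*3 = 7
n=3: acc = 7+3*3 = 16
n=4: acc = 16+4*3 = 28
n=5: acc = 28+5*3 = 43
n=6: acc = 43+6*3 = 61
n=7: acc = 61+7*3 = 82
n=8: acc = 82+8*3 = 106
n=9: acc = 106+9*3 = 133
n=10: acc = 133+10*3 = 163

163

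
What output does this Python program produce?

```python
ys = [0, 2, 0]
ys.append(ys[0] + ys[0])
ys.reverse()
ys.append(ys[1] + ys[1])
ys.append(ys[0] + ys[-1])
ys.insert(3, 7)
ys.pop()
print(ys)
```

[0, 0, 2, 7, 0, 0]

append ys[0]+ys[0] = 0+0 = 0 → [0, 2, 0, 0]
reverse → [0, 0, 2, 0]
append ys[1]+ys[1] = 0+0 = 0 → [0, 0, 2, 0, 0]
append ys[0]+ys[-1] = 0+0 = 0 → [0, 0, 2, 0, 0, 0]
insert 7 at 3 → [0, 0, 2, 7, 0, 0, 0]
pop() removes 0 → [0, 0, 2, 7, 0, 0]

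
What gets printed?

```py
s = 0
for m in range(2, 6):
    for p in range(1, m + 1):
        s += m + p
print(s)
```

m=2,p=1: s = 0+3 = 3
m=2,p=2: s = 3+4 = 7
m=3,p=1: s = 7+4 = 11
m=3,p=2: s = 11+5 = 16
m=3,p=3: s = 16+6 = 22
m=4,p=1: s = 22+5 = 27
m=4,p=2: s = 27+6 = 33
m=4,p=3: s = 33+7 = 40
m=4,p=4: s = 40+8 = 48
m=5,p=1: s = 48+6 = 54
m=5,p=2: s = 54+7 = 61
m=5,p=3: s = 61+8 = 69
m=5,p=4: s = 69+9 = 78
m=5,p=5: s = 78+10 = 88

88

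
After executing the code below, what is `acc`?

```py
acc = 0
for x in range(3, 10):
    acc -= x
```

x=3: acc = 0-3 = -3
x=4: acc = (-3)-4 = -7
x=5: acc = (-7)-5 = -12
x=6: acc = (-12)-6 = -18
x=7: acc = (-18)-7 = -25
x=8: acc = (-25)-8 = -33
x=9: acc = (-33)-9 = -42

-42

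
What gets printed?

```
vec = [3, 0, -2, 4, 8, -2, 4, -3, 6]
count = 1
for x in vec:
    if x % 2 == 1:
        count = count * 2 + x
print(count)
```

x=3: odd, count = 1*2+3 = 5
x=0: not odd
x=-2: not odd
x=4: not odd
x=8: not odd
x=-2: not odd
x=4: not odd
x=-3: odd, count = 5*2+(-3) = 7
x=6: not odd

7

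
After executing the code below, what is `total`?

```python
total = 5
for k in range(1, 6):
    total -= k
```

-10

k=1: total = 5-1 = 4
k=2: total = 4-2 = 2
k=3: total = 2-3 = -1
k=4: total = (-1)-4 = -5
k=5: total = (-5)-5 = -10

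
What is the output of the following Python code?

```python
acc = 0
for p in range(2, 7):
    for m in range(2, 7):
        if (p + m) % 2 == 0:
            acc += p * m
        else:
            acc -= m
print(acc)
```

p=2,m=2: even sum, acc = 0+4 = 4
p=2,m=3: odd sum, acc = 4-3 = 1
p=2,m=4: even sum, acc = 1+8 = 9
p=2,m=5: odd sum, acc = 9-5 = 4
p=2,m=6: even sum, acc = 4+12 = 16
p=3,m=2: odd sum, acc = 16-2 = 14
p=3,m=3: even sum, acc = 14+9 = 23
p=3,m=4: odd sum, acc = 23-4 = 19
p=3,m=5: even sum, acc = 19+15 = 34
p=3,m=6: odd sum, acc = 34-6 = 28
p=4,m=2: even sum, acc = 28+8 = 36
p=4,m=3: odd sum, acc = 36-3 = 33
p=4,m=4: even sum, acc = 33+16 = 49
p=4,m=5: odd sum, acc = 49-5 = 44
p=4,m=6: even sum, acc = 44+24 = 68
p=5,m=2: odd sum, acc = 68-2 = 66
p=5,m=3: even sum, acc = 66+15 = 81
p=5,m=4: odd sum, acc = 81-4 = 77
p=5,m=5: even sum, acc = 77+25 = 102
p=5,m=6: odd sum, acc = 102-6 = 96
p=6,m=2: even sum, acc = 96+12 = 108
p=6,m=3: odd sum, acc = 108-3 = 105
p=6,m=4: even sum, acc = 105+24 = 129
p=6,m=5: odd sum, acc = 129-5 = 124
p=6,m=6: even sum, acc = 124+36 = 160

160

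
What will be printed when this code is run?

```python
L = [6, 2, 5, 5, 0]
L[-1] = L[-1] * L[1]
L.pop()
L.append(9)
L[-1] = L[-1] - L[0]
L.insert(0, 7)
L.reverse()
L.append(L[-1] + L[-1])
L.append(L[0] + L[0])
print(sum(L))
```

48

L[-1] = L[-1]*L[1] = 0*2 = 0 → [6, 2, 5, 5, 0]
pop() removes 0 → [6, 2, 5, 5]
append 9 → [6, 2, 5, 5, 9]
L[-1] = L[-1]-L[0] = 9-6 = 3 → [6, 2, 5, 5, 3]
insert 7 at 0 → [7, 6, 2, 5, 5, 3]
reverse → [3, 5, 5, 2, 6, 7]
append L[-1]+L[-1] = 7+7 = 14 → [3, 5, 5, 2, 6, 7, 14]
append L[0]+L[0] = 3+3 = 6 → [3, 5, 5, 2, 6, 7, 14, 6]
sum = 48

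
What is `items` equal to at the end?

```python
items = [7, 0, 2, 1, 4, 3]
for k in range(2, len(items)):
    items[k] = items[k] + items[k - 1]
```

k=2: items[2] = 2+0 = 2 → [7, 0, 2, 1, 4, 3]
k=3: items[3] = 1+2 = 3 → [7, 0, 2, 3, 4, 3]
k=4: items[4] = 4+3 = 7 → [7, 0, 2, 3, 7, 3]
k=5: items[5] = 3+7 = 10 → [7, 0, 2, 3, 7, 10]

[7, 0, 2, 3, 7, 10]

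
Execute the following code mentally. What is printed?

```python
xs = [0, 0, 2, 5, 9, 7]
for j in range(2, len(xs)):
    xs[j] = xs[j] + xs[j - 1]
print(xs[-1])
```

j=2: xs[2] = 2+0 = 2 → [0, 0, 2, 5, 9, 7]
j=3: xs[3] = 5+2 = 7 → [0, 0, 2, 7, 9, 7]
j=4: xs[4] = 9+7 = 16 → [0, 0, 2, 7, 16, 7]
j=5: xs[5] = 7+16 = 23 → [0, 0, 2, 7, 16, 23]

23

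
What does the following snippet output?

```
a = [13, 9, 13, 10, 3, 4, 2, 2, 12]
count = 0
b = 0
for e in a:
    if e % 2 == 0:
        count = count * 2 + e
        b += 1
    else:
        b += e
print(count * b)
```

e=13: not even; b=13
e=9: not even; b=22
e=13: not even; b=35
e=10: even, count = 0*2+10 = 10; b=36
e=3: not even; b=39
e=4: even, count = 10*2+4 = 24; b=40
e=2: even, count = 24*2+2 = 50; b=41
e=2: even, count = 50*2+2 = 102; b=42
e=12: even, count = 102*2+12 = 216; b=43
count*b = 216*43 = 9288

9288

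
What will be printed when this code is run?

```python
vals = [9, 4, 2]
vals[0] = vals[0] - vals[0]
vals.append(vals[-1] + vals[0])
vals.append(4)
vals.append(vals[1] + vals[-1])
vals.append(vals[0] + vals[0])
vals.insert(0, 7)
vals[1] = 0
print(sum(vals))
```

vals[0] = vals[0]-vals[0] = 9-9 = 0 → [0, 4, 2]
append vals[-1]+vals[0] = 2+0 = 2 → [0, 4, 2, 2]
append 4 → [0, 4, 2, 2, 4]
append vals[1]+vals[-1] = 4+4 = 8 → [0, 4, 2, 2, 4, 8]
append vals[0]+vals[0] = 0+0 = 0 → [0, 4, 2, 2, 4, 8, 0]
insert 7 at 0 → [7, 0, 4, 2, 2, 4, 8, 0]
vals[1] = 0 → [7, 0, 4, 2, 2, 4, 8, 0]
sum = 27

27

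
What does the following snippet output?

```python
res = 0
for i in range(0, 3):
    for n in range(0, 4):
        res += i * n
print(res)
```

i=0,n=0: res = 0+0 = 0
i=0,n=1: res = 0+0 = 0
i=0,n=2: res = 0+0 = 0
i=0,n=3: res = 0+0 = 0
i=1,n=0: res = 0+0 = 0
i=1,n=1: res = 0+1 = 1
i=1,n=2: res = 1+2 = 3
i=1,n=3: res = 3+3 = 6
i=2,n=0: res = 6+0 = 6
i=2,n=1: res = 6+2 = 8
i=2,n=2: res = 8+4 = 12
i=2,n=3: res = 12+6 = 18

18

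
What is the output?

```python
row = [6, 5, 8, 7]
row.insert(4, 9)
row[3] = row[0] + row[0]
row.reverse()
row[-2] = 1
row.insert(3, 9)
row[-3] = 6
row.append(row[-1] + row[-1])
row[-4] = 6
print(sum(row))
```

54

insert 9 at 4 → [6, 5, 8, 7, 9]
row[3] = row[0]+row[0] = 6+6 = 12 → [6, 5, 8, 12, 9]
reverse → [9, 12, 8, 5, 6]
row[-2] = 1 → [9, 12, 8, 1, 6]
insert 9 at 3 → [9, 12, 8, 9, 1, 6]
row[-3] = 6 → [9, 12, 8, 6, 1, 6]
append row[-1]+row[-1] = 6+6 = 12 → [9, 12, 8, 6, 1, 6, 12]
row[-4] = 6 → [9, 12, 8, 6, 1, 6, 12]
sum = 54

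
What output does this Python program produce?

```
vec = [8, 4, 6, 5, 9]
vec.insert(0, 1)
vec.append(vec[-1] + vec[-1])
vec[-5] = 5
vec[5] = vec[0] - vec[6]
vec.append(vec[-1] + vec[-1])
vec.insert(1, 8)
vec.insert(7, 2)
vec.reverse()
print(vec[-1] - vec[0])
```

insert 1 at 0 → [1, 8, 4, 6, 5, 9]
append vec[-1]+vec[-1] = 9+9 = 18 → [1, 8, 4, 6, 5, 9, 18]
vec[-5] = 5 → [1, 8, 5, 6, 5, 9, 18]
vec[5] = vec[0]-vec[6] = 1-18 = -17 → [1, 8, 5, 6, 5, -17, 18]
append vec[-1]+vec[-1] = 18+18 = 36 → [1, 8, 5, 6, 5, -17, 18, 36]
insert 8 at 1 → [1, 8, 8, 5, 6, 5, -17, 18, 36]
insert 2 at 7 → [1, 8, 8, 5, 6, 5, -17, 2, 18, 36]
reverse → [36, 18, 2, -17, 5, 6, 5, 8, 8, 1]
vec[-1]-vec[0] = 1-36 = -35

-35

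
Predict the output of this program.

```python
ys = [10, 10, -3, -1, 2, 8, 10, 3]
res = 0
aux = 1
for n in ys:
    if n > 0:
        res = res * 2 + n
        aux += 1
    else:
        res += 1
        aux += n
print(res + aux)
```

n=10: >0, res = 0*2+10 = 10; aux=2
n=10: >0, res = 10*2+10 = 30; aux=3
n=-3: not >0, res = 30+1 = 31; aux=0
n=-1: not >0, res = 31+1 = 32; aux=-1
n=2: >0, res = 32*2+2 = 66; aux=0
n=8: >0, res = 66*2+8 = 140; aux=1
n=10: >0, res = 140*2+10 = 290; aux=2
n=3: >0, res = 290*2+3 = 583; aux=3
res+aux = 583+3 = 586

586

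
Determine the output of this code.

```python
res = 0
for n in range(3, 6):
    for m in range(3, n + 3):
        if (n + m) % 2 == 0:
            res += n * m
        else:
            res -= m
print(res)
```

117

n=3,m=3: even sum, res = 0+9 = 9
n=3,m=4: odd sum, res = 9-4 = 5
n=3,m=5: even sum, res = 5+15 = 20
n=4,m=3: odd sum, res = 20-3 = 17
n=4,m=4: even sum, res = 17+16 = 33
n=4,m=5: odd sum, res = 33-5 = 28
n=4,m=6: even sum, res = 28+24 = 52
n=5,m=3: even sum, res = 52+15 = 67
n=5,m=4: odd sum, res = 67-4 = 63
n=5,m=5: even sum, res = 63+25 = 88
n=5,m=6: odd sum, res = 88-6 = 82
n=5,m=7: even sum, res = 82+35 = 117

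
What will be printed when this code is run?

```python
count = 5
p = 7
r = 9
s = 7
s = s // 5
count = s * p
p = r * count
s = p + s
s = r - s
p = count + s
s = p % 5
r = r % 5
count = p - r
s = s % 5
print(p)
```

s = 7//5 = 1
count = 1*7 = 7
p = 9*7 = 63
s = 63+1 = 64
s = 9-64 = -55
p = 7+(-55) = -48
s = (-48)%5 = 2
r = 9%5 = 4
count = (-48)-4 = -52
s = 2%5 = 2

-48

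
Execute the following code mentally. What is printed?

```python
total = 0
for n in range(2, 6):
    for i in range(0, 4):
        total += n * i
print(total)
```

n=2,i=0: total = 0+0 = 0
n=2,i=1: total = 0+2 = 2
n=2,i=2: total = 2+4 = 6
n=2,i=3: total = 6+6 = 12
n=3,i=0: total = 12+0 = 12
n=3,i=1: total = 12+3 = 15
n=3,i=2: total = 15+6 = 21
n=3,i=3: total = 21+9 = 30
n=4,i=0: total = 30+0 = 30
n=4,i=1: total = 30+4 = 34
n=4,i=2: total = 34+8 = 42
n=4,i=3: total = 42+12 = 54
n=5,i=0: total = 54+0 = 54
n=5,i=1: total = 54+5 = 59
n=5,i=2: total = 59+10 = 69
n=5,i=3: total = 69+15 = 84

84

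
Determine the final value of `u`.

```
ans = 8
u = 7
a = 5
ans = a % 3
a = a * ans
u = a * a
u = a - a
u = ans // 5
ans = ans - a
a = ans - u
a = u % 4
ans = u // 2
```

ans = 5%3 = 2
a = 5*2 = 10
u = 10*10 = 100
u = 10-10 = 0
u = 2//5 = 0
ans = 2-10 = -8
a = (-8)-0 = -8
a = 0%4 = 0
ans = 0//2 = 0

0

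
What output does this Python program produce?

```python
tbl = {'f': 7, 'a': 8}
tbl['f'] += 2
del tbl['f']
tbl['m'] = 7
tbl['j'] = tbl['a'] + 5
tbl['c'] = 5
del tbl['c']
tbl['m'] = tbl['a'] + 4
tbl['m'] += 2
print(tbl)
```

{'a': 8, 'm': 14, 'j': 13}

tbl['f'] = 7+2 = 9 → {'f': 9, 'a': 8}
del 'f' → {'a': 8}
tbl['m'] = 7 → {'a': 8, 'm': 7}
tbl['j'] = tbl['a']+5 = 13 → {'a': 8, 'm': 7, 'j': 13}
tbl['c'] = 5 → {'a': 8, 'm': 7, 'j': 13, 'c': 5}
del 'c' → {'a': 8, 'm': 7, 'j': 13}
tbl['m'] = tbl['a']+4 = 12 → {'a': 8, 'm': 12, 'j': 13}
tbl['m'] = 12+2 = 14 → {'a': 8, 'm': 14, 'j': 13}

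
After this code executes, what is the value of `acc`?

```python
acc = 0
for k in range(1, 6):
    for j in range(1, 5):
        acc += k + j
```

110

k=1,j=1: acc = 0+2 = 2
k=1,j=2: acc = 2+3 = 5
k=1,j=3: acc = 5+4 = 9
k=1,j=4: acc = 9+5 = 14
k=2,j=1: acc = 14+3 = 17
k=2,j=2: acc = 17+4 = 21
k=2,j=3: acc = 21+5 = 26
k=2,j=4: acc = 26+6 = 32
k=3,j=1: acc = 32+4 = 36
k=3,j=2: acc = 36+5 = 41
k=3,j=3: acc = 41+6 = 47
k=3,j=4: acc = 47+7 = 54
k=4,j=1: acc = 54+5 = 59
k=4,j=2: acc = 59+6 = 65
k=4,j=3: acc = 65+7 = 72
k=4,j=4: acc = 72+8 = 80
k=5,j=1: acc = 80+6 = 86
k=5,j=2: acc = 86+7 = 93
k=5,j=3: acc = 93+8 = 101
k=5,j=4: acc = 101+9 = 110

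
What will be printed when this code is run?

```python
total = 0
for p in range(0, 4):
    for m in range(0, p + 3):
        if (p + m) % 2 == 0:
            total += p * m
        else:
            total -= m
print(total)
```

p=0,m=0: even sum, total = 0+0 = 0
p=0,m=1: odd sum, total = 0-1 = -1
p=0,m=2: even sum, total = (-1)+0 = -1
p=1,m=0: odd sum, total = (-1)-0 = -1
p=1,m=1: even sum, total = (-1)+1 = 0
p=1,m=2: odd sum, total = 0-2 = -2
p=1,m=3: even sum, total = (-2)+3 = 1
p=2,m=0: even sum, total = 1+0 = 1
p=2,m=1: odd sum, total = 1-1 = 0
p=2,m=2: even sum, total = 0+4 = 4
p=2,m=3: odd sum, total = 4-3 = 1
p=2,m=4: even sum, total = 1+8 = 9
p=3,m=0: odd sum, total = 9-0 = 9
p=3,m=1: even sum, total = 9+3 = 12
p=3,m=2: odd sum, total = 12-2 = 10
p=3,m=3: even sum, total = 10+9 = 19
p=3,m=4: odd sum, total = 19-4 = 15
p=3,m=5: even sum, total = 15+15 = 30

30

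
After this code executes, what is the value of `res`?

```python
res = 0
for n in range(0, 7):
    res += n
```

21

n=0: res = 0+0 = 0
n=1: res = 0+1 = 1
n=2: res = 1+2 = 3
n=3: res = 3+3 = 6
n=4: res = 6+4 = 10
n=5: res = 10+5 = 15
n=6: res = 15+6 = 21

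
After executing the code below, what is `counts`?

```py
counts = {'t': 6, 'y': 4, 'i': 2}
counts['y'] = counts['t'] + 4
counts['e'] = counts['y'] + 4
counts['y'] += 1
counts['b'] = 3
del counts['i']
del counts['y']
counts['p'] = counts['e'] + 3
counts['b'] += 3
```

counts['y'] = counts['t']+4 = 10 → {'t': 6, 'y': 10, 'i': 2}
counts['e'] = counts['y']+4 = 14 → {'t': 6, 'y': 10, 'i': 2, 'e': 14}
counts['y'] = 10+1 = 11 → {'t': 6, 'y': 11, 'i': 2, 'e': 14}
counts['b'] = 3 → {'t': 6, 'y': 11, 'i': 2, 'e': 14, 'b': 3}
del 'i' → {'t': 6, 'y': 11, 'e': 14, 'b': 3}
del 'y' → {'t': 6, 'e': 14, 'b': 3}
counts['p'] = counts['e']+3 = 17 → {'t': 6, 'e': 14, 'b': 3, 'p': 17}
counts['b'] = 3+3 = 6 → {'t': 6, 'e': 14, 'b': 6, 'p': 17}

{'t': 6, 'e': 14, 'b': 6, 'p': 17}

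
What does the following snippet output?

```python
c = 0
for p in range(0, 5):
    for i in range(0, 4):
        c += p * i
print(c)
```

60

p=0,i=0: c = 0+0 = 0
p=0,i=1: c = 0+0 = 0
p=0,i=2: c = 0+0 = 0
p=0,i=3: c = 0+0 = 0
p=1,i=0: c = 0+0 = 0
p=1,i=1: c = 0+1 = 1
p=1,i=2: c = 1+2 = 3
p=1,i=3: c = 3+3 = 6
p=2,i=0: c = 6+0 = 6
p=2,i=1: c = 6+2 = 8
p=2,i=2: c = 8+4 = 12
p=2,i=3: c = 12+6 = 18
p=3,i=0: c = 18+0 = 18
p=3,i=1: c = 18+3 = 21
p=3,i=2: c = 21+6 = 27
p=3,i=3: c = 27+9 = 36
p=4,i=0: c = 36+0 = 36
p=4,i=1: c = 36+4 = 40
p=4,i=2: c = 40+8 = 48
p=4,i=3: c = 48+12 = 60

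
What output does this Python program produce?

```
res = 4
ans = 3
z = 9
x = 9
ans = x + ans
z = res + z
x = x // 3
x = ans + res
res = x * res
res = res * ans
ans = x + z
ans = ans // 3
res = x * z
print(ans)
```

ans = 9+3 = 12
z = 4+9 = 13
x = 9//3 = 3
x = 12+4 = 16
res = 16*4 = 64
res = 64*12 = 768
ans = 16+13 = 29
ans = 29//3 = 9
res = 16*13 = 208

9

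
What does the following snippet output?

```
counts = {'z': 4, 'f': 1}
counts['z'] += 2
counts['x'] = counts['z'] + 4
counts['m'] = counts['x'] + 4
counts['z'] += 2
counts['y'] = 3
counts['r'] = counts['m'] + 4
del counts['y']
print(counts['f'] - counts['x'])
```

-9

counts['z'] = 4+2 = 6 → {'z': 6, 'f': 1}
counts['x'] = counts['z']+4 = 10 → {'z': 6, 'f': 1, 'x': 10}
counts['m'] = counts['x']+4 = 14 → {'z': 6, 'f': 1, 'x': 10, 'm': 14}
counts['z'] = 6+2 = 8 → {'z': 8, 'f': 1, 'x': 10, 'm': 14}
counts['y'] = 3 → {'z': 8, 'f': 1, 'x': 10, 'm': 14, 'y': 3}
counts['r'] = counts['m']+4 = 18 → {'z': 8, 'f': 1, 'x': 10, 'm': 14, 'y': 3, 'r': 18}
del 'y' → {'z': 8, 'f': 1, 'x': 10, 'm': 14, 'r': 18}
counts['f']-counts['x'] = 1-10 = -9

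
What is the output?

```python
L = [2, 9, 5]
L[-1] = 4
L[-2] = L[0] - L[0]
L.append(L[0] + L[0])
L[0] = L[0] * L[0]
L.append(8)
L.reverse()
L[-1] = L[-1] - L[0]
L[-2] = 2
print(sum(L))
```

L[-1] = 4 → [2, 9, 4]
L[-2] = L[0]-L[0] = 2-2 = 0 → [2, 0, 4]
append L[0]+L[0] = 2+2 = 4 → [2, 0, 4, 4]
L[0] = L[0]*L[0] = 2*2 = 4 → [4, 0, 4, 4]
append 8 → [4, 0, 4, 4, 8]
reverse → [8, 4, 4, 0, 4]
L[-1] = L[-1]-L[0] = 4-8 = -4 → [8, 4, 4, 0, -4]
L[-2] = 2 → [8, 4, 4, 2, -4]
sum = 14

14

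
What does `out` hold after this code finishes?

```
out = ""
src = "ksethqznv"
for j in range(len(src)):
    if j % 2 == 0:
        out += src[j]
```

j=0: add 'k' → 'k'
j=1: skip
j=2: add 'e' → 'ke'
j=3: skip
j=4: add 'h' → 'keh'
j=5: skip
j=6: add 'z' → 'kehz'
j=7: skip
j=8: add 'v' → 'kehzv'

'kehzv'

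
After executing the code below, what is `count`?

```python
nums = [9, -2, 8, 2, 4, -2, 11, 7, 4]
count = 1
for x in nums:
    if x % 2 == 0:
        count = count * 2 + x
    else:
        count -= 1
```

92

x=9: not even, count = 1-1 = 0
x=-2: even, count = 0*2+(-2) = -2
x=8: even, count = (-2)*2+8 = 4
x=2: even, count = 4*2+2 = 10
x=4: even, count = 10*2+4 = 24
x=-2: even, count = 24*2+(-2) = 46
x=11: not even, count = 46-1 = 45
x=7: not even, count = 45-1 = 44
x=4: even, count = 44*2+4 = 92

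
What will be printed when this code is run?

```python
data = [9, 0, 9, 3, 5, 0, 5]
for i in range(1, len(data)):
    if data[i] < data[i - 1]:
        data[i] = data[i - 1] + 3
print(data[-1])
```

27

i=1: 0<9, data[1] = 9+3 = 12 → [9, 12, 9, 3, 5, 0, 5]
i=2: 9<12, data[2] = 12+3 = 15 → [9, 12, 15, 3, 5, 0, 5]
i=3: 3<15, data[3] = 15+3 = 18 → [9, 12, 15, 18, 5, 0, 5]
i=4: 5<18, data[4] = 18+3 = 21 → [9, 12, 15, 18, 21, 0, 5]
i=5: 0<21, data[5] = 21+3 = 24 → [9, 12, 15, 18, 21, 24, 5]
i=6: 5<24, data[6] = 24+3 = 27 → [9, 12, 15, 18, 21, 24, 27]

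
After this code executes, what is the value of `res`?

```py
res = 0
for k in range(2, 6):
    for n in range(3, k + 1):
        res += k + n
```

48

k=3,n=3: res = 0+6 = 6
k=4,n=3: res = 6+7 = 13
k=4,n=4: res = 13+8 = 21
k=5,n=3: res = 21+8 = 29
k=5,n=4: res = 29+9 = 38
k=5,n=5: res = 38+10 = 48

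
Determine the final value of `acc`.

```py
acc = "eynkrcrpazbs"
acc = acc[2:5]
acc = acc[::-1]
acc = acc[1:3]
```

'kn'

slice [2:5] → 'nkr'
reverse → 'rkn'
slice [1:3] → 'kn'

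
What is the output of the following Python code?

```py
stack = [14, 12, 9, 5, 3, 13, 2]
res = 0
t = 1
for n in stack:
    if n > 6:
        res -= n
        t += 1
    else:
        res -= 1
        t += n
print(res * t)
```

-765

n=14: >6, res = 0-14 = -14; t=2
n=12: >6, res = (-14)-12 = -26; t=3
n=9: >6, res = (-26)-9 = -35; t=4
n=5: not >6, res = (-35)-1 = -36; t=9
n=3: not >6, res = (-36)-1 = -37; t=12
n=13: >6, res = (-37)-13 = -50; t=13
n=2: not >6, res = (-50)-1 = -51; t=15
res*t = (-51)*15 = -765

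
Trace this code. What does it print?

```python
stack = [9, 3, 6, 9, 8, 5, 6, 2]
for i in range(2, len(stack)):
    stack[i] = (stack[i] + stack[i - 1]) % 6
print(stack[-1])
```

3

i=2: stack[2] = (6+3)%6 = 3 → [9, 3, 3, 9, 8, 5, 6, 2]
i=3: stack[3] = (9+3)%6 = 0 → [9, 3, 3, 0, 8, 5, 6, 2]
i=4: stack[4] = (8+0)%6 = 2 → [9, 3, 3, 0, 2, 5, 6, 2]
i=5: stack[5] = (5+2)%6 = 1 → [9, 3, 3, 0, 2, 1, 6, 2]
i=6: stack[6] = (6+1)%6 = 1 → [9, 3, 3, 0, 2, 1, 1, 2]
i=7: stack[7] = (2+1)%6 = 3 → [9, 3, 3, 0, 2, 1, 1, 3]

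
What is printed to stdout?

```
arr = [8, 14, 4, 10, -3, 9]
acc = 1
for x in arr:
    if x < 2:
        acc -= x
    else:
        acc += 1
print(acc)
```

x=8: not <2, acc = 1+1 = 2
x=14: not <2, acc = 2+1 = 3
x=4: not <2, acc = 3+1 = 4
x=10: not <2, acc = 4+1 = 5
x=-3: <2, acc = 5-(-3) = 8
x=9: not <2, acc = 8+1 = 9

9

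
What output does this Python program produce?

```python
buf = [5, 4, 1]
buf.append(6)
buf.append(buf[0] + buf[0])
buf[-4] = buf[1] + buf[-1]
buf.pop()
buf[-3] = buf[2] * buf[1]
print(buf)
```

append 6 → [5, 4, 1, 6]
append buf[0]+buf[0] = 5+5 = 10 → [5, 4, 1, 6, 10]
buf[-4] = buf[1]+buf[-1] = 4+10 = 14 → [5, 14, 1, 6, 10]
pop() removes 10 → [5, 14, 1, 6]
buf[-3] = buf[2]*buf[1] = 1*14 = 14 → [5, 14, 1, 6]

[5, 14, 1, 6]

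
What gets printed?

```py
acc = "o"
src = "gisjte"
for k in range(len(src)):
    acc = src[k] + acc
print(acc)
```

k=0: prepend 'g' → 'go'
k=1: prepend 'i' → 'igo'
k=2: prepend 's' → 'sigo'
k=3: prepend 'j' → 'jsigo'
k=4: prepend 't' → 'tjsigo'
k=5: prepend 'e' → 'etjsigo'

etjsigo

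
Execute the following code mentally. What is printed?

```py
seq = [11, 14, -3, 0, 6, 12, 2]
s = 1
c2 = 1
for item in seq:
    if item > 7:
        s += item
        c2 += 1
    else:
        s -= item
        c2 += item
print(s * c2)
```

item=11: >7, s = 1+11 = 12; c2=2
item=14: >7, s = 12+14 = 26; c2=3
item=-3: not >7, s = 26-(-3) = 29; c2=0
item=0: not >7, s = 29-0 = 29; c2=0
item=6: not >7, s = 29-6 = 23; c2=6
item=12: >7, s = 23+12 = 35; c2=7
item=2: not >7, s = 35-2 = 33; c2=9
s*c2 = 33*9 = 297

297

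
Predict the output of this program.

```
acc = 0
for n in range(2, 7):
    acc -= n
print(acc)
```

-20

n=2: acc = 0-2 = -2
n=3: acc = (-2)-3 = -5
n=4: acc = (-5)-4 = -9
n=5: acc = (-9)-5 = -14
n=6: acc = (-14)-6 = -20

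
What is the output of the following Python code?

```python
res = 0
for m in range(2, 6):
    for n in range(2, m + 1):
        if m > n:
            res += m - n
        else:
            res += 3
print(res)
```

22

m=2,n=2: not 2>2, res = 0+3 = 3
m=3,n=2: 3>2, res = 3+1 = 4
m=3,n=3: not 3>3, res = 4+3 = 7
m=4,n=2: 4>2, res = 7+2 = 9
m=4,n=3: 4>3, res = 9+1 = 10
m=4,n=4: not 4>4, res = 10+3 = 13
m=5,n=2: 5>2, res = 13+3 = 16
m=5,n=3: 5>3, res = 16+2 = 18
m=5,n=4: 5>4, res = 18+1 = 19
m=5,n=5: not 5>5, res = 19+3 = 22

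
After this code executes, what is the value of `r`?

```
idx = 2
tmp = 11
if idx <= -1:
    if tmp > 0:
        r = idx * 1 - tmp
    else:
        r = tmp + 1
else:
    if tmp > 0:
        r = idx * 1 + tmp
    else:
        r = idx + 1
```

13

idx=2, tmp=11
idx <= -1 is False; tmp > 0 is True
→ r = idx * 1 + tmp = 13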